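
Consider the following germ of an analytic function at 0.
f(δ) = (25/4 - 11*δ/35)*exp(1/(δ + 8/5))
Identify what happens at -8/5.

The point is an essential singularity.

The exponent 1/(δ - (-8/5)) has a pole at -8/5, so exp(1/(δ - (-8/5))) takes every nonzero value near it: an essential singularity (not a pole of any order).


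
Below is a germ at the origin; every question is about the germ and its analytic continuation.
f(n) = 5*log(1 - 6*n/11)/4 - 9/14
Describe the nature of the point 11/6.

The term (5/4)*log(1 - n/(11/6)) has argument 1 - 11/6/(11/6) = 0 at 11/6: a logarithmic (infinitely-sheeted) branch point; the remaining terms are analytic or single-valued there.

The point is a logarithmic branch point.


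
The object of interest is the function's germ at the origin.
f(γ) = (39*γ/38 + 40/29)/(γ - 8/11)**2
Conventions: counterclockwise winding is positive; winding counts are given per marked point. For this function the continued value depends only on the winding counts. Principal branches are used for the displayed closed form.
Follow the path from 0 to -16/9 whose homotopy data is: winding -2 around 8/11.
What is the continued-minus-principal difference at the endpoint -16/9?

The function is rational, hence single-valued: continuing it around any pole returns the same value, so the difference is 0.

Continued minus principal equals 0.


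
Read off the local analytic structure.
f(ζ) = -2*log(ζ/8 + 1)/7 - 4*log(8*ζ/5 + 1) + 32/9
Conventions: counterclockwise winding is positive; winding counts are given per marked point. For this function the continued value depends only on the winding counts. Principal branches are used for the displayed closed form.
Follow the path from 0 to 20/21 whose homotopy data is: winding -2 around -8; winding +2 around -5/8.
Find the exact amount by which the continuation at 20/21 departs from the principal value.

The rational part is single-valued and drops out of the difference; each branch term changes only by its own monodromy.
(-4)*log(1 - ζ/(-5/8)): each positive loop around -5/8 adds 2*pi*i to the log, so winding +2 contributes (-4)*(2)*2*pi*i = -(16)*pi*i.
(-2/7)*log(1 - ζ/(-8)): each positive loop around -8 adds 2*pi*i to the log, so winding -2 contributes (-2/7)*(-2)*2*pi*i = (8/7)*pi*i.
Summing the contributions at ζ = 20/21 gives -(104/7)*pi*i.

Continued minus principal equals -(104/7)*pi*i.


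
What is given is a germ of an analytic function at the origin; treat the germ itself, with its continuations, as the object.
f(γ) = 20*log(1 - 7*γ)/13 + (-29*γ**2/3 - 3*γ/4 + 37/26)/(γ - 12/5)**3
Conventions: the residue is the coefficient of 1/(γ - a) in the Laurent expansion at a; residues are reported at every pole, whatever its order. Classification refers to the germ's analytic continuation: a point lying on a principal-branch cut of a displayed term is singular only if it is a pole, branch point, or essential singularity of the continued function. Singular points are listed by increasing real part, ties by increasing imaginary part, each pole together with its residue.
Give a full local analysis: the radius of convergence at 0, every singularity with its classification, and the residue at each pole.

Radius of convergence at 0: 1/7.
At 1/7: a logarithmic branch point.
At 12/5: a pole of order 3; residue -29/3.

Denominator factor (γ - 12/5)^3: pole of order 3 at 12/5, modulus 12/5.
Branch term (20/13)*log(1 - γ/(1/7)): its argument vanishes at γ = 1/7, a logarithmic branch point, modulus 1/7.
The radius of convergence is the smallest modulus among the singular points: 1/7.
The branch term is analytic at 12/5 and contributes nothing to the residue; only the rational part matters.
At the order-3 pole 12/5 set g(γ) = (γ - (12/5))^3*(rational part) = -29*γ**2/3 - 3*γ/4 + 37/26.
Order-3 pole: residue = g''(a)/2; g''(12/5) = -58/3, so the residue is -29/3.
List the singular points by increasing real part (a conjugate pair: the negative imaginary part first).


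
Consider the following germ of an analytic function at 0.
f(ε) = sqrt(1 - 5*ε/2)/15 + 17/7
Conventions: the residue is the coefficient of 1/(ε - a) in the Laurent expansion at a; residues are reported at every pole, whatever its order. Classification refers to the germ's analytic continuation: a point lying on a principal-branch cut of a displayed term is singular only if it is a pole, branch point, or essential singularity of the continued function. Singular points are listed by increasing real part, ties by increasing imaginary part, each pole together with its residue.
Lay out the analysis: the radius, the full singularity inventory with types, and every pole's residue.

Branch term (1/15)*sqrt(1 - ε/(2/5)): its argument vanishes at ε = 2/5, a square-root branch point, modulus 2/5.
The radius of convergence is the smallest modulus among the singular points: 2/5.

Radius of convergence at 0: 2/5.
At 2/5: an algebraic (square-root) branch point.


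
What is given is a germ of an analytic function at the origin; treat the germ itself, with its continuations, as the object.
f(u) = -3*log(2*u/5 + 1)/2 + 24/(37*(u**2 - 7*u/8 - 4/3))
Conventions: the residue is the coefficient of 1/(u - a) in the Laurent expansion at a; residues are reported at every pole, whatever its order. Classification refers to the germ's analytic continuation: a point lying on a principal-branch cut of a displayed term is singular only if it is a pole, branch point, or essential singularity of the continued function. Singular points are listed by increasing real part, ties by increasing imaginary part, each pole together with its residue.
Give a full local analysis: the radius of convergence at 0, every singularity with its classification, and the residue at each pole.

Radius of convergence at 0: -7/16 + (1/48)*sqrt(3513).
At -5/2: a logarithmic branch point.
At 7/16 - (1/48)*sqrt(3513): a pole of order 1; residue -(192/43327)*sqrt(3513).
At 7/16 + (1/48)*sqrt(3513): a pole of order 1; residue (192/43327)*sqrt(3513).

Denominator factor (u**2 - 7*u/8 - 4/3): discriminant 1171/192, real irrational roots 7/16 + (1/48)*sqrt(3513) and 7/16 - (1/48)*sqrt(3513); poles of order 1, moduli 7/16 + (1/48)*sqrt(3513) and -7/16 + (1/48)*sqrt(3513).
Branch term (-3/2)*log(1 - u/(-5/2)): its argument vanishes at u = -5/2, a logarithmic branch point, modulus 5/2.
The radius of convergence is the smallest modulus among the singular points: -7/16 + (1/48)*sqrt(3513).
The branch term is analytic at 7/16 - (1/48)*sqrt(3513) and contributes nothing to the residue; only the rational part matters.
The factor u**2 - 7*u/8 - 4/3 splits as (u - a)(u - a') with a = 7/16 - (1/48)*sqrt(3513), a' = 7/16 + (1/48)*sqrt(3513). At the order-1 pole a set g(u) = (u - a)*(rational part) = [24/37] / (u - a').
Simple pole: residue = g(a) at a = 7/16 - (1/48)*sqrt(3513), which is -(192/43327)*sqrt(3513).
The branch term is analytic at 7/16 + (1/48)*sqrt(3513) and contributes nothing to the residue; only the rational part matters.
The factor u**2 - 7*u/8 - 4/3 splits as (u - a)(u - a') with a = 7/16 + (1/48)*sqrt(3513), a' = 7/16 - (1/48)*sqrt(3513). At the order-1 pole a set g(u) = (u - a)*(rational part) = [24/37] / (u - a').
Simple pole: residue = g(a) at a = 7/16 + (1/48)*sqrt(3513), which is (192/43327)*sqrt(3513).
List the singular points by increasing real part (a conjugate pair: the negative imaginary part first).


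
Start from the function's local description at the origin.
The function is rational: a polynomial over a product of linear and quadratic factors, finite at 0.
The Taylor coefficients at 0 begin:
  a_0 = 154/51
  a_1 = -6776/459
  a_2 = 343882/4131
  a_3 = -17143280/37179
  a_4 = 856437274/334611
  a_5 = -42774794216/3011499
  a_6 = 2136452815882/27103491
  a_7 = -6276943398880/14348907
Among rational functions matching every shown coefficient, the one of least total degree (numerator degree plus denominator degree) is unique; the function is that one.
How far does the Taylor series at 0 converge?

The radius of convergence is -2/3 + (1/33)*sqrt(781).

No rational of total degree below 2 reproduces all 8 coefficients; solving the [0/2] Pade equations on them gives f(ν) = -14/(17*(ν**2 - 4*ν/3 - 3/11)), whose expansion matches every shown term.
Denominator factor (ν**2 - 4*ν/3 - 3/11): discriminant 284/99, real irrational roots 2/3 + (1/33)*sqrt(781) and 2/3 - (1/33)*sqrt(781); poles of order 1, moduli 2/3 + (1/33)*sqrt(781) and -2/3 + (1/33)*sqrt(781).
The radius of convergence is the smallest modulus among the singular points: -2/3 + (1/33)*sqrt(781).


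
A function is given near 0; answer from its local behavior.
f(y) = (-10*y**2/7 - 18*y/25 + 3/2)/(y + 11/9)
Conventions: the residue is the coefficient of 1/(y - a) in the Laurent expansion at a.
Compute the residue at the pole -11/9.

The residue is 6973/28350.

At the order-1 pole -11/9 set g(y) = (y - (-11/9))*f(y) = -10*y**2/7 - 18*y/25 + 3/2.
Simple pole: residue = g(a) at a = -11/9, which is 6973/28350.


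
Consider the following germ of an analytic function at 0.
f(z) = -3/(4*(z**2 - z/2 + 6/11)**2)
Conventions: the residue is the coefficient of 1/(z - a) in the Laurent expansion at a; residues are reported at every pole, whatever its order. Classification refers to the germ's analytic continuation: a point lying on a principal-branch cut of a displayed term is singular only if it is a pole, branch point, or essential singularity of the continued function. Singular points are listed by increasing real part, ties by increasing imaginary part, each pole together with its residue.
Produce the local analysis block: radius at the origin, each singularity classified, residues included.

Denominator factor (z**2 - z/2 + 6/11)^2: discriminant -85/44, complex-conjugate roots (1/4) + ((1/44)*sqrt(935))*i and (1/4) - ((1/44)*sqrt(935))*i; poles of order 2, moduli (1/11)*sqrt(66) and (1/11)*sqrt(66).
The radius of convergence is the smallest modulus among the singular points: (1/11)*sqrt(66).
The factor z**2 - z/2 + 6/11 splits as (z - a)(z - a') with a = (1/4) - ((1/44)*sqrt(935))*i, a' = (1/4) + ((1/44)*sqrt(935))*i. At the order-2 pole a set g(z) = (z - a)^2*f(z) = [-3/4] / (z - a')^2.
Order-2 pole: residue = g'(a); g'((1/4) - ((1/44)*sqrt(935))*i) = -((132/7225)*sqrt(935))*i, so the residue is -((132/7225)*sqrt(935))*i.
The factor z**2 - z/2 + 6/11 splits as (z - a)(z - a') with a = (1/4) + ((1/44)*sqrt(935))*i, a' = (1/4) - ((1/44)*sqrt(935))*i. At the order-2 pole a set g(z) = (z - a)^2*f(z) = [-3/4] / (z - a')^2.
Order-2 pole: residue = g'(a); g'((1/4) + ((1/44)*sqrt(935))*i) = ((132/7225)*sqrt(935))*i, so the residue is ((132/7225)*sqrt(935))*i.
List the singular points by increasing real part (a conjugate pair: the negative imaginary part first).

Radius of convergence at 0: (1/11)*sqrt(66).
At (1/4) - ((1/44)*sqrt(935))*i: a pole of order 2; residue -((132/7225)*sqrt(935))*i.
At (1/4) + ((1/44)*sqrt(935))*i: a pole of order 2; residue ((132/7225)*sqrt(935))*i.


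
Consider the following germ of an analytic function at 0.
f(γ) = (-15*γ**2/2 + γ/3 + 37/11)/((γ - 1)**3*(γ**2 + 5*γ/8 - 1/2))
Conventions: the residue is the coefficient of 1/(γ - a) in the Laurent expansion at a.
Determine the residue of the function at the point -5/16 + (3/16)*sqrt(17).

The factor γ**2 + 5*γ/8 - 1/2 splits as (γ - a)(γ - a') with a = -5/16 + (3/16)*sqrt(17), a' = -5/16 - (3/16)*sqrt(17). At the order-1 pole a set g(γ) = (γ - a)*f(γ) = [(-15*γ**2/2 + γ/3 + 37/11)/(γ - 1)**3] / (γ - a').
Simple pole: residue = g(a) at a = -5/16 + (3/16)*sqrt(17), which is -11164/2673 - (41444/45441)*sqrt(17).

The residue is -11164/2673 - (41444/45441)*sqrt(17).


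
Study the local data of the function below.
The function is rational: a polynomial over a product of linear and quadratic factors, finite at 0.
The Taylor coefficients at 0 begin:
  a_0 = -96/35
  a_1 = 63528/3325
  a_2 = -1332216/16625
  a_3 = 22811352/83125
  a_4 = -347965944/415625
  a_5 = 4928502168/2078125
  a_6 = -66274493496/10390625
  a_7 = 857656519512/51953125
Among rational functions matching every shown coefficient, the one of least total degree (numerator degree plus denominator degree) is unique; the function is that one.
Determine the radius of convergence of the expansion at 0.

The radius of convergence is 1/2.

No rational of total degree below 5 reproduces all 8 coefficients; solving the [1/4] Pade equations on them gives f(γ) = (4/7 - 17*γ/19)/((γ - 5/3)*(γ + 1/2)**3), whose expansion matches every shown term.
Denominator factor (γ - 5/3): pole of order 1 at 5/3, modulus 5/3.
Denominator factor (γ + 1/2)^3: pole of order 3 at -1/2, modulus 1/2.
The radius of convergence is the smallest modulus among the singular points: 1/2.


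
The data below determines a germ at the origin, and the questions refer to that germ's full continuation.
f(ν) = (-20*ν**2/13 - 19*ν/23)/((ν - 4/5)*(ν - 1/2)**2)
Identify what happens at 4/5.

The point is a pole of order 1.

The denominator factor ν - 4/5 vanishes at 4/5 and appears to the power 1; the numerator there equals -492/299, nonzero, and no other factor vanishes.
Hence a pole whose order is the multiplicity, 1.


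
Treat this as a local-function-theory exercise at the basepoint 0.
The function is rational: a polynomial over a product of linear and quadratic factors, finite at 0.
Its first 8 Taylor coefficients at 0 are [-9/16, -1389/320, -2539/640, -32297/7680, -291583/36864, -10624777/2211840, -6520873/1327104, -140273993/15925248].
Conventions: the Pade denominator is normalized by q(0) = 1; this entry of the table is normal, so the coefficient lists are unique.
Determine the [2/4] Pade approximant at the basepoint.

The Pade approximant has numerator coefficients [-9/16, -33558443397/8343392810, -11186147799/8343392810]; denominator coefficients [1, -5668471507/10012071372, -12029709527/40048285488, -186656592697/160193141952, 34201269249/26698856992].


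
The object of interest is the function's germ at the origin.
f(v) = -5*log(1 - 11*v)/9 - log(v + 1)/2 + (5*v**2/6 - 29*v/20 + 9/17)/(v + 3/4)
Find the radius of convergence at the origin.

Denominator factor (v + 3/4): pole of order 1 at -3/4, modulus 3/4.
Branch term (-1/2)*log(1 - v/(-1)): its argument vanishes at v = -1, a logarithmic branch point, modulus 1.
Branch term (-5/9)*log(1 - v/(1/11)): its argument vanishes at v = 1/11, a logarithmic branch point, modulus 1/11.
The radius of convergence is the smallest modulus among the singular points: 1/11.

The radius of convergence is 1/11.


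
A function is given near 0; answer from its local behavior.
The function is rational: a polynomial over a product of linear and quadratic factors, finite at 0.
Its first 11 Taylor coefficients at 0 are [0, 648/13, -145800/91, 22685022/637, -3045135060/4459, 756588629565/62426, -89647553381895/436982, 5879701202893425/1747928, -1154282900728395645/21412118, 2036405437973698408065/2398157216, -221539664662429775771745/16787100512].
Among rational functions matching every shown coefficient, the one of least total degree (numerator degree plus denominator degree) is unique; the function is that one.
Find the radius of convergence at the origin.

No rational of total degree below 9 reproduces all 11 coefficients; solving the [1/8] Pade equations on them gives f(w) = 8*w/(13*(w**2 - 9*w/4 - 1/6)**2*(w**2 + 12*w/7 + 2/3)**2), whose expansion matches every shown term.
Denominator factor (w**2 - 9*w/4 - 1/6)^2: discriminant 275/48, real irrational roots 9/8 + (5/24)*sqrt(33) and 9/8 - (5/24)*sqrt(33); poles of order 2, moduli 9/8 + (5/24)*sqrt(33) and -9/8 + (5/24)*sqrt(33).
Denominator factor (w**2 + 12*w/7 + 2/3)^2: discriminant 40/147, real irrational roots -6/7 + (1/21)*sqrt(30) and -6/7 - (1/21)*sqrt(30); poles of order 2, moduli 6/7 - (1/21)*sqrt(30) and 6/7 + (1/21)*sqrt(30).
The radius of convergence is the smallest modulus among the singular points: -9/8 + (5/24)*sqrt(33).

The radius of convergence is -9/8 + (5/24)*sqrt(33).


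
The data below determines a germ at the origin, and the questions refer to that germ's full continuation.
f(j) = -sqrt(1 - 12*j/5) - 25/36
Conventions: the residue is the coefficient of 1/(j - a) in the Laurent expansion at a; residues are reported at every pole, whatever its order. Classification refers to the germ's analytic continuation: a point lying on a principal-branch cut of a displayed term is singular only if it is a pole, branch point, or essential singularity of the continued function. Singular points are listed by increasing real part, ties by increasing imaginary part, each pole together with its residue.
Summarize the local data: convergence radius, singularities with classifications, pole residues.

Radius of convergence at 0: 5/12.
At 5/12: an algebraic (square-root) branch point.

Branch term (-1)*sqrt(1 - j/(5/12)): its argument vanishes at j = 5/12, a square-root branch point, modulus 5/12.
The radius of convergence is the smallest modulus among the singular points: 5/12.


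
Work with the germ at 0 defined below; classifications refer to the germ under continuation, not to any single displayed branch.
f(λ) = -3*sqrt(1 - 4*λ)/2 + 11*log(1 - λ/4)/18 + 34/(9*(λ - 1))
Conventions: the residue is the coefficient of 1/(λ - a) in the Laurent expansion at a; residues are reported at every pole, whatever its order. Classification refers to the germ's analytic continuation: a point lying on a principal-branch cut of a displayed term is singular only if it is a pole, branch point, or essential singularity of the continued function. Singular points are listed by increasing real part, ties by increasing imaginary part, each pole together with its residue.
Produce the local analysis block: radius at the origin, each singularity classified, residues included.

Denominator factor (λ - 1): pole of order 1 at 1, modulus 1.
Branch term (-3/2)*sqrt(1 - λ/(1/4)): its argument vanishes at λ = 1/4, a square-root branch point, modulus 1/4.
Branch term (11/18)*log(1 - λ/(4)): its argument vanishes at λ = 4, a logarithmic branch point, modulus 4.
The radius of convergence is the smallest modulus among the singular points: 1/4.
The branch terms are analytic at 1 and contribute nothing to the residue; only the rational part matters.
At the order-1 pole 1 set g(λ) = (λ - (1))*(rational part) = 34/9.
Simple pole: residue = g(a) at a = 1, which is 34/9.
List the singular points by increasing real part (a conjugate pair: the negative imaginary part first).

Radius of convergence at 0: 1/4.
At 1/4: an algebraic (square-root) branch point.
At 1: a pole of order 1; residue 34/9.
At 4: a logarithmic branch point.


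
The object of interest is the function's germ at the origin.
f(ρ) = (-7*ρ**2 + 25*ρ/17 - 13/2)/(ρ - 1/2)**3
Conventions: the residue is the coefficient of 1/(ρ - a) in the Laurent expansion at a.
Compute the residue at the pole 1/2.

At the order-3 pole 1/2 set g(ρ) = (ρ - (1/2))^3*f(ρ) = -7*ρ**2 + 25*ρ/17 - 13/2.
Order-3 pole: residue = g''(a)/2; g''(1/2) = -14, so the residue is -7.

The residue is -7.


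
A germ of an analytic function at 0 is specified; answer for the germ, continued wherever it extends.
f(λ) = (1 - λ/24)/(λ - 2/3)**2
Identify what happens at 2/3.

The point is a pole of order 2.

The denominator factor λ - 2/3 vanishes at 2/3 and appears to the power 2; the numerator there equals 35/36, nonzero, and no other factor vanishes.
Hence a pole whose order is the multiplicity, 2.


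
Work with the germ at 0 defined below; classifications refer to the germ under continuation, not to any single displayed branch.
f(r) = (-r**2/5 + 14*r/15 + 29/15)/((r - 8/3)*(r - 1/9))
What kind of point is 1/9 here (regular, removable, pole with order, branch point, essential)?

The point is a pole of order 1.

The denominator factor r - 1/9 vanishes at 1/9 and appears to the power 1; the numerator there equals 824/405, nonzero, and no other factor vanishes.
Hence a pole whose order is the multiplicity, 1.


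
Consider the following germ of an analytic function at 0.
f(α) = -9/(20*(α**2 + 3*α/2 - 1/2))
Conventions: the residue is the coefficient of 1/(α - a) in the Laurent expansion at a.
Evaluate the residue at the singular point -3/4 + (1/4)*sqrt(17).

The factor α**2 + 3*α/2 - 1/2 splits as (α - a)(α - a') with a = -3/4 + (1/4)*sqrt(17), a' = -3/4 - (1/4)*sqrt(17). At the order-1 pole a set g(α) = (α - a)*f(α) = [-9/20] / (α - a').
Simple pole: residue = g(a) at a = -3/4 + (1/4)*sqrt(17), which is -(9/170)*sqrt(17).

The residue is -(9/170)*sqrt(17).


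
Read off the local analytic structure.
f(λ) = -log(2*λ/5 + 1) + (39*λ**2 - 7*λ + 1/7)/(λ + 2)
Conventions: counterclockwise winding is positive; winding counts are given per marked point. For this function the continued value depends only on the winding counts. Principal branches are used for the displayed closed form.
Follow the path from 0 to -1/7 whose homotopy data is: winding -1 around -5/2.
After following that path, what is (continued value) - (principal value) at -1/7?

The rational part is single-valued and drops out of the difference; each branch term changes only by its own monodromy.
(-1)*log(1 - λ/(-5/2)): each positive loop around -5/2 adds 2*pi*i to the log, so winding -1 contributes (-1)*(-1)*2*pi*i = (2)*pi*i.
Summing the contributions at λ = -1/7 gives (2)*pi*i.

Continued minus principal equals (2)*pi*i.


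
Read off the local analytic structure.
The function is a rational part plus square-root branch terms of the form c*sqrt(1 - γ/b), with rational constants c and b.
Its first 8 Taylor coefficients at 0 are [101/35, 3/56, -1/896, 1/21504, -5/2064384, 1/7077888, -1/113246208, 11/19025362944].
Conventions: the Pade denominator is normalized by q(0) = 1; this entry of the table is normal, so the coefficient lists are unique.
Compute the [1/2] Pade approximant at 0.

Taylor coefficients needed (read off): a_0 = 101/35, a_1 = 3/56, a_2 = -1/896, a_3 = 1/21504.
Write the denominator as Q(γ) = 1 + q1*γ + q2*γ^2. Requiring Q*f - P = O(γ^4) with deg P <= 1 kills the coefficients of γ^2..γ^3 in Q*f:
  γ^2: a_2 + q1*a_1 + q2*a_0 = 0, i.e. -1/896 + (3/56)*q1 + (101/35)*q2 = 0.
  γ^3: a_3 + q1*a_2 + q2*a_1 = 0, i.e. 1/21504 + (-1/896)*q1 + (3/56)*q2 = 0.
Solving this linear system: q1 = 73/2292, q2 = -5/24448.
The numerator is Q*f truncated at degree 1: P0 = a_0 = 101/35; P1 = a_1 + q1*a_0 = 23341/160440.

The Pade approximant has numerator coefficients [101/35, 23341/160440]; denominator coefficients [1, 73/2292, -5/24448].


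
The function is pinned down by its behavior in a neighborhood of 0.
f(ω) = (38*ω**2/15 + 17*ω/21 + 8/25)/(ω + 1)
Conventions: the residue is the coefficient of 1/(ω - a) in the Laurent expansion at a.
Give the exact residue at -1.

The residue is 1073/525.

At the order-1 pole -1 set g(ω) = (ω - (-1))*f(ω) = 38*ω**2/15 + 17*ω/21 + 8/25.
Simple pole: residue = g(a) at a = -1, which is 1073/525.


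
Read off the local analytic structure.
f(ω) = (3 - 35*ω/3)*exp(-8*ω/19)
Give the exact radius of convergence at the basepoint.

The factor exp(-8*ω/19) is entire and contributes no finite singular point.
The polynomial part has no poles.
No finite singular points: the Taylor series at 0 converges everywhere.

The radius of convergence is infinite.


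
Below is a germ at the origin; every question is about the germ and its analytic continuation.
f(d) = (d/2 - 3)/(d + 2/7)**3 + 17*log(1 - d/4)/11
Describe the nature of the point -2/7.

The point is a pole of order 3.

The denominator factor d + 2/7 vanishes at -2/7 and appears to the power 3; the numerator there equals -22/7, nonzero, and no other factor vanishes.
The branch terms are analytic at this point.
Hence a pole whose order is the multiplicity, 3.


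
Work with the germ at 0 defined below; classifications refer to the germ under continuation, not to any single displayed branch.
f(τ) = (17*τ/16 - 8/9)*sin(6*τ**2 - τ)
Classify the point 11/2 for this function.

The point is a regular point.

There is no denominator, hence no pole anywhere.
The factor sin(6*τ**2 - τ) is entire.
So the germ continues analytically to 11/2.


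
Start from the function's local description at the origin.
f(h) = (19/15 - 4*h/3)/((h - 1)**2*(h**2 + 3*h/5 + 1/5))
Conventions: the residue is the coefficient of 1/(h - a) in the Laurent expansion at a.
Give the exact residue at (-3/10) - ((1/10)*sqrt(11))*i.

The factor h**2 + 3*h/5 + 1/5 splits as (h - a)(h - a') with a = (-3/10) - ((1/10)*sqrt(11))*i, a' = (-3/10) + ((1/10)*sqrt(11))*i. At the order-1 pole a set g(h) = (h - a)*f(h) = [(19/15 - 4*h/3)/(h - 1)**2] / (h - a').
Simple pole: residue = g(a) at a = (-3/10) - ((1/10)*sqrt(11))*i, which is (167/486) + ((2261/5346)*sqrt(11))*i.

The residue is (167/486) + ((2261/5346)*sqrt(11))*i.


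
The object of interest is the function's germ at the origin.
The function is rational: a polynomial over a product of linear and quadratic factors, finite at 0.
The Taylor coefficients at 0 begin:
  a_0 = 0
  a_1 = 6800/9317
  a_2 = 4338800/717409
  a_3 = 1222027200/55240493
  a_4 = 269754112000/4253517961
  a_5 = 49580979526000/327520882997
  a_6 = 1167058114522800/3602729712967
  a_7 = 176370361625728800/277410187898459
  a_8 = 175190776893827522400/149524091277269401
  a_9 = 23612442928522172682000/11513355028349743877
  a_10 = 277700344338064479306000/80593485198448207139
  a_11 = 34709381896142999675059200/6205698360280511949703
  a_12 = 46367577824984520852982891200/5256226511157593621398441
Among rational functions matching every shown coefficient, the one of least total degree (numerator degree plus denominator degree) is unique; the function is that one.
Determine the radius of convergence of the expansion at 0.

The radius of convergence is -3/14 + (1/70)*sqrt(5615).

No rational of total degree below 11 reproduces all 13 coefficients; solving the [2/9] Pade equations on them gives f(j) = (4*j**2 + 34*j/35)/((j - 1)**3*(j**2 + 3*j/7 - 11/10)**3), whose expansion matches every shown term.
Denominator factor (j**2 + 3*j/7 - 11/10)^3: discriminant 1123/245, real irrational roots -3/14 + (1/70)*sqrt(5615) and -3/14 - (1/70)*sqrt(5615); poles of order 3, moduli -3/14 + (1/70)*sqrt(5615) and 3/14 + (1/70)*sqrt(5615).
Denominator factor (j - 1)^3: pole of order 3 at 1, modulus 1.
The radius of convergence is the smallest modulus among the singular points: -3/14 + (1/70)*sqrt(5615).


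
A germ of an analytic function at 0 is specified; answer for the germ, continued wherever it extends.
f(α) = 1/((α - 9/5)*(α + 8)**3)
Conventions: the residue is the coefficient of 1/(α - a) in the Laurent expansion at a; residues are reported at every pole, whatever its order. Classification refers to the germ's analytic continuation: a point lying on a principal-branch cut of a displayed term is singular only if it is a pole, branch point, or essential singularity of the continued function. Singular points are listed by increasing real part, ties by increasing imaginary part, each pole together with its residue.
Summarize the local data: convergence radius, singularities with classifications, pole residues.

Radius of convergence at 0: 9/5.
At -8: a pole of order 3; residue -125/117649.
At 9/5: a pole of order 1; residue 125/117649.

Denominator factor (α + 8)^3: pole of order 3 at -8, modulus 8.
Denominator factor (α - 9/5): pole of order 1 at 9/5, modulus 9/5.
The radius of convergence is the smallest modulus among the singular points: 9/5.
At the order-3 pole -8 set g(α) = (α - (-8))^3*f(α) = 1/(α - 9/5).
Order-3 pole: residue = g''(a)/2; g''(-8) = -250/117649, so the residue is -125/117649.
At the order-1 pole 9/5 set g(α) = (α - (9/5))*f(α) = (α + 8)**(-3).
Simple pole: residue = g(a) at a = 9/5, which is 125/117649.
List the singular points by increasing real part (a conjugate pair: the negative imaginary part first).


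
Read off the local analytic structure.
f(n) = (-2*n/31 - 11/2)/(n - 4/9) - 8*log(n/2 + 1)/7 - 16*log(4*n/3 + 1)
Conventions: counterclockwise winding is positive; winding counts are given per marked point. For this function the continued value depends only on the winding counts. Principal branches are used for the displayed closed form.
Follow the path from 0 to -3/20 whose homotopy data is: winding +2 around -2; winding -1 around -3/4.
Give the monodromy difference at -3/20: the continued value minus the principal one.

Continued minus principal equals (192/7)*pi*i.

The rational part is single-valued and drops out of the difference; each branch term changes only by its own monodromy.
(-8/7)*log(1 - n/(-2)): each positive loop around -2 adds 2*pi*i to the log, so winding +2 contributes (-8/7)*(2)*2*pi*i = -(32/7)*pi*i.
(-16)*log(1 - n/(-3/4)): each positive loop around -3/4 adds 2*pi*i to the log, so winding -1 contributes (-16)*(-1)*2*pi*i = (32)*pi*i.
Summing the contributions at n = -3/20 gives (192/7)*pi*i.


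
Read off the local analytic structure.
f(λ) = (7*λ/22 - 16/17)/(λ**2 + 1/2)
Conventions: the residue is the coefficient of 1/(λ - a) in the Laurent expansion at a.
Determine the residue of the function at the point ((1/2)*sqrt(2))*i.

The factor λ**2 + 1/2 splits as (λ - a)(λ - a') with a = ((1/2)*sqrt(2))*i, a' = -((1/2)*sqrt(2))*i. At the order-1 pole a set g(λ) = (λ - a)*f(λ) = [7*λ/22 - 16/17] / (λ - a').
Simple pole: residue = g(a) at a = ((1/2)*sqrt(2))*i, which is (7/44) + ((8/17)*sqrt(2))*i.

The residue is (7/44) + ((8/17)*sqrt(2))*i.


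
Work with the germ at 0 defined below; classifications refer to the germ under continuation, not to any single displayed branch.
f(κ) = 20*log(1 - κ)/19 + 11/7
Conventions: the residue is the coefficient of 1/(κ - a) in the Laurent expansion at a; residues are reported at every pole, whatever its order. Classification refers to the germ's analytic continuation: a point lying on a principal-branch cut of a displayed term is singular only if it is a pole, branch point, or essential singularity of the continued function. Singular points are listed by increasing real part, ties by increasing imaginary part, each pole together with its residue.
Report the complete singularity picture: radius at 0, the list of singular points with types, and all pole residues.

Radius of convergence at 0: 1.
At 1: a logarithmic branch point.

Branch term (20/19)*log(1 - κ/(1)): its argument vanishes at κ = 1, a logarithmic branch point, modulus 1.
The radius of convergence is the smallest modulus among the singular points: 1.


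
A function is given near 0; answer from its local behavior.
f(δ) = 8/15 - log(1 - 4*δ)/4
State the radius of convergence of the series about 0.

Branch term (-1/4)*log(1 - δ/(1/4)): its argument vanishes at δ = 1/4, a logarithmic branch point, modulus 1/4.
The radius of convergence is the smallest modulus among the singular points: 1/4.

The radius of convergence is 1/4.


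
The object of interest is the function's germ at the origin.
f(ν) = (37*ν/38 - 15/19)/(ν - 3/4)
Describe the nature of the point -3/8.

The point is a regular point.

Denominator factors: ν - 3/4 = -9/8 at ν = -3/8 — none vanishes.
So the germ continues analytically to -3/8.


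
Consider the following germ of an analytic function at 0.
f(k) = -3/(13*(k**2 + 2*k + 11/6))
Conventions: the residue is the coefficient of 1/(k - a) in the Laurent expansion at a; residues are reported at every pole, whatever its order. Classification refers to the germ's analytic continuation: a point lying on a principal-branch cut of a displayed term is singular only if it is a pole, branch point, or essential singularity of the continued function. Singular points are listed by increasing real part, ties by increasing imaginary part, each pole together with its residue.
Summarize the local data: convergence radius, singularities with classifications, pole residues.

Denominator factor (k**2 + 2*k + 11/6): discriminant -10/3, complex-conjugate roots (-1) + ((1/6)*sqrt(30))*i and (-1) - ((1/6)*sqrt(30))*i; poles of order 1, moduli (1/6)*sqrt(66) and (1/6)*sqrt(66).
The radius of convergence is the smallest modulus among the singular points: (1/6)*sqrt(66).
The factor k**2 + 2*k + 11/6 splits as (k - a)(k - a') with a = (-1) - ((1/6)*sqrt(30))*i, a' = (-1) + ((1/6)*sqrt(30))*i. At the order-1 pole a set g(k) = (k - a)*f(k) = [-3/13] / (k - a').
Simple pole: residue = g(a) at a = (-1) - ((1/6)*sqrt(30))*i, which is -((3/130)*sqrt(30))*i.
The factor k**2 + 2*k + 11/6 splits as (k - a)(k - a') with a = (-1) + ((1/6)*sqrt(30))*i, a' = (-1) - ((1/6)*sqrt(30))*i. At the order-1 pole a set g(k) = (k - a)*f(k) = [-3/13] / (k - a').
Simple pole: residue = g(a) at a = (-1) + ((1/6)*sqrt(30))*i, which is ((3/130)*sqrt(30))*i.
List the singular points by increasing real part (a conjugate pair: the negative imaginary part first).

Radius of convergence at 0: (1/6)*sqrt(66).
At (-1) - ((1/6)*sqrt(30))*i: a pole of order 1; residue -((3/130)*sqrt(30))*i.
At (-1) + ((1/6)*sqrt(30))*i: a pole of order 1; residue ((3/130)*sqrt(30))*i.


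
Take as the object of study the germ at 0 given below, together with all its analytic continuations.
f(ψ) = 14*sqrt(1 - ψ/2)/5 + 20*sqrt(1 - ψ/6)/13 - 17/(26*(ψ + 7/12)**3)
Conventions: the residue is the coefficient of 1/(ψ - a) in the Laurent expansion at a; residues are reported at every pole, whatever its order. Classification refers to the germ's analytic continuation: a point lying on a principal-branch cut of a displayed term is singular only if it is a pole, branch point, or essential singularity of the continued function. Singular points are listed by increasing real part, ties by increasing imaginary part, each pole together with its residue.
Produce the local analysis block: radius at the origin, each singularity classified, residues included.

Denominator factor (ψ + 7/12)^3: pole of order 3 at -7/12, modulus 7/12.
Branch term (14/5)*sqrt(1 - ψ/(2)): its argument vanishes at ψ = 2, a square-root branch point, modulus 2.
Branch term (20/13)*sqrt(1 - ψ/(6)): its argument vanishes at ψ = 6, a square-root branch point, modulus 6.
The radius of convergence is the smallest modulus among the singular points: 7/12.
The branch terms are analytic at -7/12 and contribute nothing to the residue; only the rational part matters.
At the order-3 pole -7/12 set g(ψ) = (ψ - (-7/12))^3*(rational part) = -17/26.
Order-3 pole: residue = g''(a)/2; g''(-7/12) = 0, so the residue is 0.
List the singular points by increasing real part (a conjugate pair: the negative imaginary part first).

Radius of convergence at 0: 7/12.
At -7/12: a pole of order 3; residue 0.
At 2: an algebraic (square-root) branch point.
At 6: an algebraic (square-root) branch point.


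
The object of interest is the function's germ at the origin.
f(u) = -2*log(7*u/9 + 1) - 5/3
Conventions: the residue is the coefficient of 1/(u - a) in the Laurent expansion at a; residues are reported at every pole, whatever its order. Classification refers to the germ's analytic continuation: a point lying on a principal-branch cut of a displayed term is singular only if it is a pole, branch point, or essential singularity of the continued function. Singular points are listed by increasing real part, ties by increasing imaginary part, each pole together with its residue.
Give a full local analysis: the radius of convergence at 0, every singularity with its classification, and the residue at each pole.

Branch term (-2)*log(1 - u/(-9/7)): its argument vanishes at u = -9/7, a logarithmic branch point, modulus 9/7.
The radius of convergence is the smallest modulus among the singular points: 9/7.

Radius of convergence at 0: 9/7.
At -9/7: a logarithmic branch point.


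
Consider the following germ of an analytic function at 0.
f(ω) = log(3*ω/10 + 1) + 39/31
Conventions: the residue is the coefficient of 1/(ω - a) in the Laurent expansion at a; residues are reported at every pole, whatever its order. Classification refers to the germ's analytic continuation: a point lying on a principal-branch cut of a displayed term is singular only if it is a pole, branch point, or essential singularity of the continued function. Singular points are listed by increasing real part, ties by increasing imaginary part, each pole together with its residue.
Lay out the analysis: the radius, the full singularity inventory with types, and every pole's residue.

Branch term (1)*log(1 - ω/(-10/3)): its argument vanishes at ω = -10/3, a logarithmic branch point, modulus 10/3.
The radius of convergence is the smallest modulus among the singular points: 10/3.

Radius of convergence at 0: 10/3.
At -10/3: a logarithmic branch point.


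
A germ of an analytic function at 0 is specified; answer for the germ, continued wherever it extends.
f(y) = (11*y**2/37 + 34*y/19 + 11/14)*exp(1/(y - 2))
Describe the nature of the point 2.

The exponent 1/(y - (2)) has a pole at 2, so exp(1/(y - (2))) takes every nonzero value near it: an essential singularity (not a pole of any order).

The point is an essential singularity.


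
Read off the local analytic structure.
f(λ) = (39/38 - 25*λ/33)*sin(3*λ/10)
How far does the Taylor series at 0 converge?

The factor sin(3*λ/10) is entire and contributes no finite singular point.
The polynomial part has no poles.
No finite singular points: the Taylor series at 0 converges everywhere.

The radius of convergence is infinite.


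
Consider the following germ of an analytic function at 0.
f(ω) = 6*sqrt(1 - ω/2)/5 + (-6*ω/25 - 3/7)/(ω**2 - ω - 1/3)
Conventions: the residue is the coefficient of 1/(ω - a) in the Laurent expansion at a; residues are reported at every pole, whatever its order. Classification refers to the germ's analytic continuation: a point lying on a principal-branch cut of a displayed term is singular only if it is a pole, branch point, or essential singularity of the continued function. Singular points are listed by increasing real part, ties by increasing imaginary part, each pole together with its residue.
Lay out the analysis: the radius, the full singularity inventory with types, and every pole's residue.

Denominator factor (ω**2 - ω - 1/3): discriminant 7/3, real irrational roots 1/2 + (1/6)*sqrt(21) and 1/2 - (1/6)*sqrt(21); poles of order 1, moduli 1/2 + (1/6)*sqrt(21) and -1/2 + (1/6)*sqrt(21).
Branch term (6/5)*sqrt(1 - ω/(2)): its argument vanishes at ω = 2, a square-root branch point, modulus 2.
The radius of convergence is the smallest modulus among the singular points: -1/2 + (1/6)*sqrt(21).
The branch term is analytic at 1/2 - (1/6)*sqrt(21) and contributes nothing to the residue; only the rational part matters.
The factor ω**2 - ω - 1/3 splits as (ω - a)(ω - a') with a = 1/2 - (1/6)*sqrt(21), a' = 1/2 + (1/6)*sqrt(21). At the order-1 pole a set g(ω) = (ω - a)*(rational part) = [-6*ω/25 - 3/7] / (ω - a').
Simple pole: residue = g(a) at a = 1/2 - (1/6)*sqrt(21), which is -3/25 + (96/1225)*sqrt(21).
The branch term is analytic at 1/2 + (1/6)*sqrt(21) and contributes nothing to the residue; only the rational part matters.
The factor ω**2 - ω - 1/3 splits as (ω - a)(ω - a') with a = 1/2 + (1/6)*sqrt(21), a' = 1/2 - (1/6)*sqrt(21). At the order-1 pole a set g(ω) = (ω - a)*(rational part) = [-6*ω/25 - 3/7] / (ω - a').
Simple pole: residue = g(a) at a = 1/2 + (1/6)*sqrt(21), which is -3/25 - (96/1225)*sqrt(21).
List the singular points by increasing real part (a conjugate pair: the negative imaginary part first).

Radius of convergence at 0: -1/2 + (1/6)*sqrt(21).
At 1/2 - (1/6)*sqrt(21): a pole of order 1; residue -3/25 + (96/1225)*sqrt(21).
At 1/2 + (1/6)*sqrt(21): a pole of order 1; residue -3/25 - (96/1225)*sqrt(21).
At 2: an algebraic (square-root) branch point.


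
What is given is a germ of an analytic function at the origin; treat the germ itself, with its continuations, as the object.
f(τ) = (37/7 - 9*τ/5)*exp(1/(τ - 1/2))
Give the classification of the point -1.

There is no denominator, hence no pole anywhere.
The essential point of exp(1/(τ - (1/2))) is 1/2, not -1.
So the germ continues analytically to -1.

The point is a regular point.


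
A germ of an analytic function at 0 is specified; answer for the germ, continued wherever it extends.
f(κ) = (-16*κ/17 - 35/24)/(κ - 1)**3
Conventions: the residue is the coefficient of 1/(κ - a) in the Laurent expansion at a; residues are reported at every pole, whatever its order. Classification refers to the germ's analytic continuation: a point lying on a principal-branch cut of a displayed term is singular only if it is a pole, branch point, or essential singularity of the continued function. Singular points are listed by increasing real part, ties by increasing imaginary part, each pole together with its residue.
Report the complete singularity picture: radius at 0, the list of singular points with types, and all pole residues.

Radius of convergence at 0: 1.
At 1: a pole of order 3; residue 0.

Denominator factor (κ - 1)^3: pole of order 3 at 1, modulus 1.
The radius of convergence is the smallest modulus among the singular points: 1.
At the order-3 pole 1 set g(κ) = (κ - (1))^3*f(κ) = -16*κ/17 - 35/24.
Order-3 pole: residue = g''(a)/2; g''(1) = 0, so the residue is 0.
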